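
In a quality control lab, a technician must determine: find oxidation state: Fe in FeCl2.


x + 2(-1) = 0, so x = +2
Oxidation number: +2

+2


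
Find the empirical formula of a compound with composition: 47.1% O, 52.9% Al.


Assume 100 g sample. Moles of each element:
  O: 47.1/16.0 = 2.944 mol
  Al: 52.9/26.98 = 1.961 mol
Divide by smallest (1.961):
  O: 2.944/1.961 = 1.5
  Al: 1.961/1.961 = 1.0
Multiply all ratios by 2 to obtain whole numbers.
Empirical formula: Al2O3

Al2O3


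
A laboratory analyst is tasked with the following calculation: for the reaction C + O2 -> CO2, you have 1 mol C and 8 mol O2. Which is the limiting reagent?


Mole ratio available / coefficient:
  C: 1/1 = 1.000
  O2: 8/1 = 8.000
Smaller ratio is limiting.

C


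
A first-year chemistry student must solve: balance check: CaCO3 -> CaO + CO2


Equation: CaCO3 -> CaO + CO2
Check atoms: C: 1=1, Ca: 1=1, O: 3=3
Balanced

Yes, balanced


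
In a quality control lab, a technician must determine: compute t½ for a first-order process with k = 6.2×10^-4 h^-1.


t½ = ln2/k = 0.693147/(6.2×10^-4 h^-1)
= 1118 h

1118 h


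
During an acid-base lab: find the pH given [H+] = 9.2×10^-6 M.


pH = -log10([H+]) = -log10(9.2×10^-6)
= 6 - log10(9.2)
= 6 - 0.96
= 5.04

5.04


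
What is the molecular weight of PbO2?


M(PbO2) = 1×207.2 + 2×16.0
= 207.2 + 32.0
= 239.2 g/mol

239.2 g/mol


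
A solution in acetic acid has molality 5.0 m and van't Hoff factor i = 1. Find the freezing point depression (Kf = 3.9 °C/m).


ΔTf = Kf × m × i
= 3.9 × 5.0 × 1
= 19.5 °C

19.5 °C


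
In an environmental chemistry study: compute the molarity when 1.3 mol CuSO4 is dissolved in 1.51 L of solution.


M = n/V = 1.3/1.51 = 0.861 mol/L

0.861 M


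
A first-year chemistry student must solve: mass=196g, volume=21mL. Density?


ρ = mass/volume
= 196/21
= 9.333 g/mL

9.333 g/mL


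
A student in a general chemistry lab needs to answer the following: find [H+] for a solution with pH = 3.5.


[H+] = 10^(-pH) = 10^(-3.5)
= 3.16×10^-4 M

3.16×10^-4 M


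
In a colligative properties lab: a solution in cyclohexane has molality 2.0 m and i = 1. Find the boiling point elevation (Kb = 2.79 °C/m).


ΔTb = Kb × m × i
= 2.79 × 2.0 × 1
= 5.58 °C

5.58 °C


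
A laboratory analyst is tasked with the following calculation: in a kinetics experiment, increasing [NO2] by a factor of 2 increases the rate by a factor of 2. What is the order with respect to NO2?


rate ∝ [NO2]^n
2^n = 2 → n = 1
Order in NO2: 1

1


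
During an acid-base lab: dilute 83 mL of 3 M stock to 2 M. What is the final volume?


C1V1 = C2V2
3 × 83 = 2 × V2
V2 = 249/2 = 124.5 mL

124.5 mL


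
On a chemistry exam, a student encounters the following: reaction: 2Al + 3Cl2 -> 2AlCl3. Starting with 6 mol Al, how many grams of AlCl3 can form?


Mole ratio AlCl3:Al = 2:2
n(AlCl3) = 6 × 2/2 = 6.000 mol
mass = 6.000 × 133.33 = 799.98 g

799.98 g


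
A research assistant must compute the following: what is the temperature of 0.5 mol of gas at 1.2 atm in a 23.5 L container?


PV = nRT  (R = 0.08206 L·atm/(mol·K))
T = PV/(nR) = 1.2×23.5/(0.5×0.08206)
= 28.20/0.041030
= 687.30 K

687.30 K


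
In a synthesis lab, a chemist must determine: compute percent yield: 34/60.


% yield = actual/theoretical × 100
= 34/60 × 100
= 56.67%

56.67%


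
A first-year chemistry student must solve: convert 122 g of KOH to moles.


M(KOH) = 56.11 g/mol
n = mass/M = 122/56.11 = 2.1743 mol

2.1743 mol


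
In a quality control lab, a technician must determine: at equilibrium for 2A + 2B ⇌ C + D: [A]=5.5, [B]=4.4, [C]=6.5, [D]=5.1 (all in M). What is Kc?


Kc = [C][D]/([A]^2[B]^2)
= (6.5^1 × 5.1^1)/(5.5^2 × 4.4^2)
= 33.15/585.64
= 0.05660

0.05660


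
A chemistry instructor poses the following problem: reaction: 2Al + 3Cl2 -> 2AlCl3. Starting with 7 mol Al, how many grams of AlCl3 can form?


Mole ratio AlCl3:Al = 2:2
n(AlCl3) = 7 × 2/2 = 7.000 mol
mass = 7.000 × 133.33 = 933.31 g

933.31 g


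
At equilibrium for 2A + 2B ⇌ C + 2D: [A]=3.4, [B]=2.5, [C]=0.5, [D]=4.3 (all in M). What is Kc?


Kc = [C][D]^2/([A]^2[B]^2)
= (0.5^1 × 4.3^2)/(3.4^2 × 2.5^2)
= 9.245/72.25
= 0.1280

0.1280


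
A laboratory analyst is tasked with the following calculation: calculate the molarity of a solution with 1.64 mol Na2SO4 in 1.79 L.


M = n/V = 1.64/1.79 = 0.916 mol/L

0.916 M


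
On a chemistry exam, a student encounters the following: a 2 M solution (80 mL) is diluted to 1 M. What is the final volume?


C1V1 = C2V2
2 × 80 = 1 × V2
V2 = 160/1 = 160.0 mL

160.0 mL


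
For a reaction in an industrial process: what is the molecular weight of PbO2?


M(PbO2) = 1×207.2 + 2×16.0
= 207.2 + 32.0
= 239.2 g/mol

239.2 g/mol


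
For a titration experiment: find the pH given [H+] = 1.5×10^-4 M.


pH = -log10([H+]) = -log10(1.5×10^-4)
= 4 - log10(1.5)
= 4 - 0.18
= 3.82

3.82


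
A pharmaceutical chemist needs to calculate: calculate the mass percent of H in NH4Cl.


M(NH4Cl) = 1×14.01 + 4×1.008 + 1×35.45 = 53.492 g/mol
Mass of H = 4 × 1.008 = 4.032 g/mol
% H = 4.032/53.492 × 100 = 7.54%

7.54%


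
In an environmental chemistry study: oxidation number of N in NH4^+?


x + 4(+1) = +1, so x = -3
Oxidation number: -3

-3


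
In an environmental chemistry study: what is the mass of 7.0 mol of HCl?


M(HCl) = 36.46 g/mol
mass = n × M = 7.0 × 36.46 = 255.22 g

255.22 g


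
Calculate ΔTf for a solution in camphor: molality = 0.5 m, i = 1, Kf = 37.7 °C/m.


ΔTf = Kf × m × i
= 37.7 × 0.5 × 1
= 18.85 °C

18.85 °C


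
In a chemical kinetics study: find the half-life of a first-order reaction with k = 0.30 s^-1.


t½ = ln2/k = 0.693147/(0.30 s^-1)
= 2.310 s

2.310 s


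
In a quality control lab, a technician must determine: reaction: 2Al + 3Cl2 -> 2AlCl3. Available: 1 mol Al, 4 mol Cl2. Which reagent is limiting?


Mole ratio available / coefficient:
  Al: 1/2 = 0.500
  Cl2: 4/3 = 1.333
Smaller ratio is limiting.

Al


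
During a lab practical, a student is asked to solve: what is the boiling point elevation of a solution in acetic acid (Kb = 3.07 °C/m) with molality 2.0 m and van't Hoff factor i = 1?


ΔTb = Kb × m × i
= 3.07 × 2.0 × 1
= 6.14 °C

6.14 °C


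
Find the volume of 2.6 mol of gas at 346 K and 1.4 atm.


PV = nRT  (R = 0.08206 L·atm/(mol·K))
V = nRT/P = 2.6×0.08206×346/1.4
= 52.729 L

52.729 L


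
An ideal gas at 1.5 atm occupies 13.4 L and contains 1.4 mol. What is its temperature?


PV = nRT  (R = 0.08206 L·atm/(mol·K))
T = PV/(nR) = 1.5×13.4/(1.4×0.08206)
= 20.10/0.114884
= 174.96 K

174.96 K


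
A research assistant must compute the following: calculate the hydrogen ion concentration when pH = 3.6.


[H+] = 10^(-pH) = 10^(-3.6)
= 2.51×10^-4 M

2.51×10^-4 M


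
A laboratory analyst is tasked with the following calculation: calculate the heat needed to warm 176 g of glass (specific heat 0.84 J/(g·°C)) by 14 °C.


q = mcΔT = 176 × 0.84 × 14
= 2069.76 J

2069.76 J


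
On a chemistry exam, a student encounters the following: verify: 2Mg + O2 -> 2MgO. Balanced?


Equation: 2Mg + O2 -> 2MgO
Check atoms: Mg: 2=2, O: 2=2
Balanced

Yes, balanced


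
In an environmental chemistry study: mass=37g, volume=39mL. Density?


ρ = mass/volume
= 37/39
= 0.949 g/mL

0.949 g/mL


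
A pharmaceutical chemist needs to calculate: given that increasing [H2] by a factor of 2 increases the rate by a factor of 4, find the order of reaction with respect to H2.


rate ∝ [H2]^n
2^n = 4 → n = 2
Order in H2: 2

2


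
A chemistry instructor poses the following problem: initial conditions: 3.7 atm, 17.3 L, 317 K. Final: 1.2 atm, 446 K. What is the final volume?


P1V1/T1 = P2V2/T2
V2 = P1V1T2/(T1P2)
= 3.7×17.3×446/(317×1.2)
= 75.049 L

75.049 L


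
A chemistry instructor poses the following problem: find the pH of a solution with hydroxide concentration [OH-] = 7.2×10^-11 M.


pOH = -log10([OH-]) = -log10(7.2×10^-11)
= 11 - log10(7.2) = 10.14
pH = 14 - pOH = 14 - 10.14 = 3.86

3.86


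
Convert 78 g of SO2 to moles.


M(SO2) = 64.07 g/mol
n = mass/M = 78/64.07 = 1.2174 mol

1.2174 mol


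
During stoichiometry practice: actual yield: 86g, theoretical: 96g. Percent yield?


% yield = actual/theoretical × 100
= 86/96 × 100
= 89.58%

89.58%


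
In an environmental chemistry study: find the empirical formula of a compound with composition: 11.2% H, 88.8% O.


Assume 100 g sample. Moles of each element:
  H: 11.2/1.008 = 11.111 mol
  O: 88.8/16.0 = 5.55 mol
Divide by smallest (5.55):
  H: 11.111/5.55 = 2.0
  O: 5.55/5.55 = 1.0
Empirical formula: H2O

H2O


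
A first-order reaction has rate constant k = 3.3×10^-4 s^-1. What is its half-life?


t½ = ln2/k = 0.693147/(3.3×10^-4 s^-1)
= 2100 s

2100 s


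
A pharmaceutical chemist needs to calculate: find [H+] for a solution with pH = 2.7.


[H+] = 10^(-pH) = 10^(-2.7)
= 2.0×10^-3 M

2.0×10^-3 M


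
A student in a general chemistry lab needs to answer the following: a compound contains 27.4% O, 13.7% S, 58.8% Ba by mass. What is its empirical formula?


Assume 100 g sample. Moles of each element:
  O: 27.4/16.0 = 1.712 mol
  S: 13.7/32.07 = 0.427 mol
  Ba: 58.8/137.33 = 0.428 mol
Divide by smallest (0.427):
  O: 1.712/0.427 = 4.01
  S: 0.427/0.427 = 1.0
  Ba: 0.428/0.427 = 1.0
Empirical formula: BaSO4

BaSO4


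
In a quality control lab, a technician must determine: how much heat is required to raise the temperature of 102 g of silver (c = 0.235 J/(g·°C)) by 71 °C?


q = mcΔT = 102 × 0.235 × 71
= 1701.87 J

1701.87 J


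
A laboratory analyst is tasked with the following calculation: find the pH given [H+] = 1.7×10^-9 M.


pH = -log10([H+]) = -log10(1.7×10^-9)
= 9 - log10(1.7)
= 9 - 0.23
= 8.77

8.77


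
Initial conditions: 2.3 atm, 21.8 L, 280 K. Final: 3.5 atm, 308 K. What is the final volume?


P1V1/T1 = P2V2/T2
V2 = P1V1T2/(T1P2)
= 2.3×21.8×308/(280×3.5)
= 15.758 L

15.758 L


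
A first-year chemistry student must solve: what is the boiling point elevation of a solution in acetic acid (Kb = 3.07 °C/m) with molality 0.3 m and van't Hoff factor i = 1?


ΔTb = Kb × m × i
= 3.07 × 0.3 × 1
= 0.921 °C

0.921 °C


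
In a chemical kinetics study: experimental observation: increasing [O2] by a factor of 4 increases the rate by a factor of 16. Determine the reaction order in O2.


rate ∝ [O2]^n
4^n = 16 → n = 2
Order in O2: 2

2


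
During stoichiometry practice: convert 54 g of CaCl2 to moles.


M(CaCl2) = 110.98 g/mol
n = mass/M = 54/110.98 = 0.4866 mol

0.4866 mol


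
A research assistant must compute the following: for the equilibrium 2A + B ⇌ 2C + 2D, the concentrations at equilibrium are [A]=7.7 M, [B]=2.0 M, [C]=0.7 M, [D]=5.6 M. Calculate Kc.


Kc = [C]^2[D]^2/([A]^2[B])
= (0.7^2 × 5.6^2)/(7.7^2 × 2.0^1)
= 15.3664/118.58
= 0.1296

0.1296


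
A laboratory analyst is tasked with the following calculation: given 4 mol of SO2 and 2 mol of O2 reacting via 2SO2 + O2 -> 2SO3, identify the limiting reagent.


Mole ratio available / coefficient:
  SO2: 4/2 = 2.000
  O2: 2/1 = 2.000
Smaller ratio is limiting.

neither (stoichiometric); SO2 and O2 are fully consumed


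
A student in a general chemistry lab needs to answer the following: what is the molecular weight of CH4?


M(CH4) = 1×12.01 + 4×1.008
= 12.01 + 4.03
= 16.04 g/mol

16.04 g/mol


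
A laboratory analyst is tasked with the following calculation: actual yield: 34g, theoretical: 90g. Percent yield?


% yield = actual/theoretical × 100
= 34/90 × 100
= 37.78%

37.78%


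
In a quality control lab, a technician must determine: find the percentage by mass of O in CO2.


M(CO2) = 1×12.01 + 2×16.0 = 44.01 g/mol
Mass of O = 2 × 16.0 = 32.00 g/mol
% O = 32.00/44.01 × 100 = 72.71%

72.71%


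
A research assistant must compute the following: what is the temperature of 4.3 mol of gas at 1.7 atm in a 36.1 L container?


PV = nRT  (R = 0.08206 L·atm/(mol·K))
T = PV/(nR) = 1.7×36.1/(4.3×0.08206)
= 61.37/0.352858
= 173.92 K

173.92 K


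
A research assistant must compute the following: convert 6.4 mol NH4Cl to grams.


M(NH4Cl) = 53.49 g/mol
mass = n × M = 6.4 × 53.49 = 342.34 g

342.34 g


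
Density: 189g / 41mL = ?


ρ = mass/volume
= 189/41
= 4.61 g/mL

4.61 g/mL


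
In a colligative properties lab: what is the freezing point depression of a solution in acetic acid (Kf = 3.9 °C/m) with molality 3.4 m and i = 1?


ΔTf = Kf × m × i
= 3.9 × 3.4 × 1
= 13.26 °C

13.26 °C


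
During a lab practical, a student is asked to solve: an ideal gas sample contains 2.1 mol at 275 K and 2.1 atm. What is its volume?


PV = nRT  (R = 0.08206 L·atm/(mol·K))
V = nRT/P = 2.1×0.08206×275/2.1
= 22.567 L

22.567 L


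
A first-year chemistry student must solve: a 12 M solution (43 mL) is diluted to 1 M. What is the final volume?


C1V1 = C2V2
12 × 43 = 1 × V2
V2 = 516/1 = 516.0 mL

516.0 mL


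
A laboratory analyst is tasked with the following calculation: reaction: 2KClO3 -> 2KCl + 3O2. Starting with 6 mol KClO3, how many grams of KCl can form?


Mole ratio KCl:KClO3 = 2:2
n(KCl) = 6 × 2/2 = 6.000 mol
mass = 6.000 × 74.55 = 447.3 g

447.3 g


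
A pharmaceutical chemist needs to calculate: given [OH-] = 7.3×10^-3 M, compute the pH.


pOH = -log10([OH-]) = -log10(7.3×10^-3)
= 3 - log10(7.3) = 2.14
pH = 14 - pOH = 14 - 2.14 = 11.86

11.86


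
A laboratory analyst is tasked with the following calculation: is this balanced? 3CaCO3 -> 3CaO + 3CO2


Equation: 3CaCO3 -> 3CaO + 3CO2
Check atoms: C: 3=3, Ca: 3=3, O: 9=9
Balanced

Yes, balanced


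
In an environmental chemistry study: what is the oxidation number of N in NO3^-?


x + 3(-2) = -1, so x = +5
Oxidation number: +5

+5


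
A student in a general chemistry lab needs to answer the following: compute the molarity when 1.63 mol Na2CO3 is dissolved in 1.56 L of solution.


M = n/V = 1.63/1.56 = 1.045 mol/L

1.045 M


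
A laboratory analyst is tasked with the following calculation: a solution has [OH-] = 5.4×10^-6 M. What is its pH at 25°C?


pOH = -log10([OH-]) = -log10(5.4×10^-6)
= 6 - log10(5.4) = 5.27
pH = 14 - pOH = 14 - 5.27 = 8.73

8.73


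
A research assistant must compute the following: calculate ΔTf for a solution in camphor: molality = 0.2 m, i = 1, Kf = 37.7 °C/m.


ΔTf = Kf × m × i
= 37.7 × 0.2 × 1
= 7.54 °C

7.54 °C


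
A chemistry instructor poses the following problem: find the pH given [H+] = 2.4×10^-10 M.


pH = -log10([H+]) = -log10(2.4×10^-10)
= 10 - log10(2.4)
= 10 - 0.38
= 9.62

9.62


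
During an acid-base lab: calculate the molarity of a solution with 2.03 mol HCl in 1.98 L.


M = n/V = 2.03/1.98 = 1.025 mol/L

1.025 M


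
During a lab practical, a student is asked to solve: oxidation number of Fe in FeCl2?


x + 2(-1) = 0, so x = +2
Oxidation number: +2

+2


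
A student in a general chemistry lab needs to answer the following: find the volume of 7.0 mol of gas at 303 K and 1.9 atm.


PV = nRT  (R = 0.08206 L·atm/(mol·K))
V = nRT/P = 7.0×0.08206×303/1.9
= 91.605 L

91.605 L


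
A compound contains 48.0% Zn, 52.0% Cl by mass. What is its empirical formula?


Assume 100 g sample. Moles of each element:
  Zn: 48.0/65.38 = 0.734 mol
  Cl: 52.0/35.45 = 1.467 mol
Divide by smallest (0.734):
  Zn: 0.734/0.734 = 1.0
  Cl: 1.467/0.734 = 2.0
Empirical formula: ZnCl2

ZnCl2


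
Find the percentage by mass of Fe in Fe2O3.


M(Fe2O3) = 2×55.85 + 3×16.0 = 159.70 g/mol
Mass of Fe = 2 × 55.85 = 111.70 g/mol
% Fe = 111.70/159.70 × 100 = 69.94%

69.94%


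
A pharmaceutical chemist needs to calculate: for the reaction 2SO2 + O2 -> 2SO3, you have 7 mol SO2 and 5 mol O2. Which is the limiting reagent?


Mole ratio available / coefficient:
  SO2: 7/2 = 3.500
  O2: 5/1 = 5.000
Smaller ratio is limiting.

SO2


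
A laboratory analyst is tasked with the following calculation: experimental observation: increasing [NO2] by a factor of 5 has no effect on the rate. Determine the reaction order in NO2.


rate ∝ [NO2]^n
rate ∝ [NO2]^0
Order in NO2: 0

0


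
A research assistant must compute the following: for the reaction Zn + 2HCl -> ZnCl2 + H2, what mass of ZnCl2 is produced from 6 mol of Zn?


Mole ratio ZnCl2:Zn = 1:1
n(ZnCl2) = 6 × 1/1 = 6.000 mol
mass = 6.000 × 136.28 = 817.68 g

817.68 g


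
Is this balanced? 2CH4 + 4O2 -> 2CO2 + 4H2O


Equation: 2CH4 + 4O2 -> 2CO2 + 4H2O
Check atoms: C: 2=2, H: 8=8, O: 8=8
Balanced

Yes, balanced


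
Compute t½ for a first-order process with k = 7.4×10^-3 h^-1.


t½ = ln2/k = 0.693147/(7.4×10^-3 h^-1)
= 93.67 h

93.67 h


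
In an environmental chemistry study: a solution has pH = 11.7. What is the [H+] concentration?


[H+] = 10^(-pH) = 10^(-11.7)
= 2.0×10^-12 M

2.0×10^-12 M


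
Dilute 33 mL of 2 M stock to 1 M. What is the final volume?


C1V1 = C2V2
2 × 33 = 1 × V2
V2 = 66/1 = 66.0 mL

66.0 mL


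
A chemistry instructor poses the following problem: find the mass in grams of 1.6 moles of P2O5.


M(P2O5) = 141.94 g/mol
mass = n × M = 1.6 × 141.94 = 227.10 g

227.10 g


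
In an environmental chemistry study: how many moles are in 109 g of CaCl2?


M(CaCl2) = 110.98 g/mol
n = mass/M = 109/110.98 = 0.9822 mol

0.9822 mol


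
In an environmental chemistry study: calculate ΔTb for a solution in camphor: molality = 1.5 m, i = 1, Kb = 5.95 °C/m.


ΔTb = Kb × m × i
= 5.95 × 1.5 × 1
= 8.925 °C

8.925 °C


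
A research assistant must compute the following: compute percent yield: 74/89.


% yield = actual/theoretical × 100
= 74/89 × 100
= 83.15%

83.15%


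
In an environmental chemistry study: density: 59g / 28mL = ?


ρ = mass/volume
= 59/28
= 2.107 g/mL

2.107 g/mL


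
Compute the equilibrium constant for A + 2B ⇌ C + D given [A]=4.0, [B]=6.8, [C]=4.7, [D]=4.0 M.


Kc = [C][D]/([A][B]^2)
= (4.7^1 × 4.0^1)/(4.0^1 × 6.8^2)
= 18.8/184.96
= 0.1016

0.1016


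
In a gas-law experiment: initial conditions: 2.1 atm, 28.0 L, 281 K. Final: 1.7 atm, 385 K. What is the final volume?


P1V1/T1 = P2V2/T2
V2 = P1V1T2/(T1P2)
= 2.1×28.0×385/(281×1.7)
= 47.39 L

47.39 L


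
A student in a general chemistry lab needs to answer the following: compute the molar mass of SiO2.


M(SiO2) = 1×28.09 + 2×16.0
= 28.09 + 32.0
= 60.09 g/mol

60.09 g/mol


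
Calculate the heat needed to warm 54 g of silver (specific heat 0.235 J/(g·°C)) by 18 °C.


q = mcΔT = 54 × 0.235 × 18
= 228.42 J

228.42 J


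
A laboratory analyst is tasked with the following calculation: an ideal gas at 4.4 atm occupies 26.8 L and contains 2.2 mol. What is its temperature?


PV = nRT  (R = 0.08206 L·atm/(mol·K))
T = PV/(nR) = 4.4×26.8/(2.2×0.08206)
= 117.92/0.180532
= 653.18 K

653.18 K


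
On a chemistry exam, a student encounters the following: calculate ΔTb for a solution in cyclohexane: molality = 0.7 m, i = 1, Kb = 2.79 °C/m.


ΔTb = Kb × m × i
= 2.79 × 0.7 × 1
= 1.953 °C

1.953 °C


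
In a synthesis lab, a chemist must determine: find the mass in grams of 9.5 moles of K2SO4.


M(K2SO4) = 174.27 g/mol
mass = n × M = 9.5 × 174.27 = 1655.57 g

1655.57 g


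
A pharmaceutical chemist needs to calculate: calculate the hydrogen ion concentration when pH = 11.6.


[H+] = 10^(-pH) = 10^(-11.6)
= 2.51×10^-12 M

2.51×10^-12 M


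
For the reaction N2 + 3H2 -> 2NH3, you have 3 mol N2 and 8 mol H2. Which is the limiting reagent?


Mole ratio available / coefficient:
  N2: 3/1 = 3.000
  H2: 8/3 = 2.667
Smaller ratio is limiting.

H2


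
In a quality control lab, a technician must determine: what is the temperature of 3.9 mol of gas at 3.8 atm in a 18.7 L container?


PV = nRT  (R = 0.08206 L·atm/(mol·K))
T = PV/(nR) = 3.8×18.7/(3.9×0.08206)
= 71.06/0.320034
= 222.04 K

222.04 K


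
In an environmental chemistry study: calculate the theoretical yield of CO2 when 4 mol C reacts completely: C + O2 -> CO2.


Mole ratio CO2:C = 1:1
n(CO2) = 4 × 1/1 = 4.000 mol
mass = 4.000 × 44.01 = 176.04 g

176.04 g


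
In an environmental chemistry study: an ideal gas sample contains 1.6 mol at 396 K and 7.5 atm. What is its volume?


PV = nRT  (R = 0.08206 L·atm/(mol·K))
V = nRT/P = 1.6×0.08206×396/7.5
= 6.932 L

6.932 L


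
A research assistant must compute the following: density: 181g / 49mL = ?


ρ = mass/volume
= 181/49
= 3.694 g/mL

3.694 g/mL


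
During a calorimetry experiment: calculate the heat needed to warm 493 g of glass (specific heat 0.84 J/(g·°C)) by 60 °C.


q = mcΔT = 493 × 0.84 × 60
= 24847.20 J

24847.20 J


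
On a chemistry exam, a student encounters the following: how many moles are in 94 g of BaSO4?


M(BaSO4) = 233.4 g/mol
n = mass/M = 94/233.4 = 0.4027 mol

0.4027 mol


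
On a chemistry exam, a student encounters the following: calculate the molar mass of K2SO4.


M(K2SO4) = 2×39.1 + 1×32.07 + 4×16.0
= 78.2 + 32.07 + 64.0
= 174.27 g/mol

174.27 g/mol


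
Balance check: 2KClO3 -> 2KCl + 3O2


Equation: 2KClO3 -> 2KCl + 3O2
Check atoms: Cl: 2=2, K: 2=2, O: 6=6
Balanced

Yes, balanced


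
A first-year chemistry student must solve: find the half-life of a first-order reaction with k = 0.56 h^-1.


t½ = ln2/k = 0.693147/(0.56 h^-1)
= 1.238 h

1.238 h


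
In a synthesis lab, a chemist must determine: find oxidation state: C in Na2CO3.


2(+1) + x + 3(-2) = 0, so x = +4
Oxidation number: +4

+4


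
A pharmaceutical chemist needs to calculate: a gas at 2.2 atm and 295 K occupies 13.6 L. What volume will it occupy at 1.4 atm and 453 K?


P1V1/T1 = P2V2/T2
V2 = P1V1T2/(T1P2)
= 2.2×13.6×453/(295×1.4)
= 32.818 L

32.818 L


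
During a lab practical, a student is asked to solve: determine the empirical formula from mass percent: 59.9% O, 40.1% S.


Assume 100 g sample. Moles of each element:
  O: 59.9/16.0 = 3.744 mol
  S: 40.1/32.07 = 1.25 mol
Divide by smallest (1.25):
  O: 3.744/1.25 = 3.0
  S: 1.25/1.25 = 1.0
Empirical formula: SO3

SO3


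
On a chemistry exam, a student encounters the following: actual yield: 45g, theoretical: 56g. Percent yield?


% yield = actual/theoretical × 100
= 45/56 × 100
= 80.36%

80.36%


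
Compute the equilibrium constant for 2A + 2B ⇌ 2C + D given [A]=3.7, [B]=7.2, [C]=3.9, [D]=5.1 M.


Kc = [C]^2[D]/([A]^2[B]^2)
= (3.9^2 × 5.1^1)/(3.7^2 × 7.2^2)
= 77.571/709.6896
= 0.1093

0.1093


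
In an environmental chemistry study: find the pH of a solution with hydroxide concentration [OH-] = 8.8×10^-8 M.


pOH = -log10([OH-]) = -log10(8.8×10^-8)
= 8 - log10(8.8) = 7.06
pH = 14 - pOH = 14 - 7.06 = 6.94

6.94


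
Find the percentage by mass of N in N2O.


M(N2O) = 2×14.01 + 1×16.0 = 44.02 g/mol
Mass of N = 2 × 14.01 = 28.02 g/mol
% N = 28.02/44.02 × 100 = 63.65%

63.65%


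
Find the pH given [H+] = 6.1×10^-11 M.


pH = -log10([H+]) = -log10(6.1×10^-11)
= 11 - log10(6.1)
= 11 - 0.79
= 10.21

10.21


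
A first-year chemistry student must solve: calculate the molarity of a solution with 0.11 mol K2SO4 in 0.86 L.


M = n/V = 0.11/0.86 = 0.128 mol/L

0.128 M


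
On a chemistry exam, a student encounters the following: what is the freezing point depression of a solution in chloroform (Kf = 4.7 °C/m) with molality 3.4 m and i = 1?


ΔTf = Kf × m × i
= 4.7 × 3.4 × 1
= 15.98 °C

15.98 °C


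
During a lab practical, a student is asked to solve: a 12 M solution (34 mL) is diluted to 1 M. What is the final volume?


C1V1 = C2V2
12 × 34 = 1 × V2
V2 = 408/1 = 408.0 mL

408.0 mL


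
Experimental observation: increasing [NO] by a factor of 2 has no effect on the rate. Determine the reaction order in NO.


rate ∝ [NO]^n
rate ∝ [NO]^0
Order in NO: 0

0


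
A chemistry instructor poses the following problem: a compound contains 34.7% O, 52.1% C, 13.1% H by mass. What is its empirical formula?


Assume 100 g sample. Moles of each element:
  O: 34.7/16.0 = 2.169 mol
  C: 52.1/12.01 = 4.338 mol
  H: 13.1/1.008 = 12.996 mol
Divide by smallest (2.169):
  O: 2.169/2.169 = 1.0
  C: 4.338/2.169 = 2.0
  H: 12.996/2.169 = 5.99
Empirical formula: C2H6O

C2H6O


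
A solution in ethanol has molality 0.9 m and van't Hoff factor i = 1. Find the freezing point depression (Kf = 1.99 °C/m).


ΔTf = Kf × m × i
= 1.99 × 0.9 × 1
= 1.791 °C

1.791 °C


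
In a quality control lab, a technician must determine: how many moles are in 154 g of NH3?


M(NH3) = 17.03 g/mol
n = mass/M = 154/17.03 = 9.0429 mol

9.0429 mol


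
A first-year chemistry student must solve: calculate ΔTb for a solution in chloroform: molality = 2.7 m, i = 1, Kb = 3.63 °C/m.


ΔTb = Kb × m × i
= 3.63 × 2.7 × 1
= 9.801 °C

9.801 °C


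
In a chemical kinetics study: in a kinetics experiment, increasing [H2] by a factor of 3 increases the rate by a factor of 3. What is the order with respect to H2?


rate ∝ [H2]^n
3^n = 3 → n = 1
Order in H2: 1

1


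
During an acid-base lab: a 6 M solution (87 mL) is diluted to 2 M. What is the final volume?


C1V1 = C2V2
6 × 87 = 2 × V2
V2 = 522/2 = 261.0 mL

261.0 mL


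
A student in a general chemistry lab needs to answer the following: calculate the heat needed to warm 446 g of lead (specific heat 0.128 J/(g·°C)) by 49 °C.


q = mcΔT = 446 × 0.128 × 49
= 2797.31 J

2797.31 J


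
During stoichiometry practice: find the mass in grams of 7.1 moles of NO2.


M(NO2) = 46.01 g/mol
mass = n × M = 7.1 × 46.01 = 326.67 g

326.67 g


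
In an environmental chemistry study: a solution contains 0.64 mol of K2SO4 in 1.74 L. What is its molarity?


M = n/V = 0.64/1.74 = 0.368 mol/L

0.368 M


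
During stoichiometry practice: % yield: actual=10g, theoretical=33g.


% yield = actual/theoretical × 100
= 10/33 × 100
= 30.3%

30.3%


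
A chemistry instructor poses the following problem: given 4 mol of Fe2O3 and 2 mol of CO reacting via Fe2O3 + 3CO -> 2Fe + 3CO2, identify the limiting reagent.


Mole ratio available / coefficient:
  Fe2O3: 4/1 = 4.000
  CO: 2/3 = 0.667
Smaller ratio is limiting.

CO


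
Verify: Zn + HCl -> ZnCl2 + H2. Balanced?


Equation: Zn + HCl -> ZnCl2 + H2
Check atoms: Cl: 1≠2, H: 1≠2, Zn: 1=1
Not balanced

No, not balanced


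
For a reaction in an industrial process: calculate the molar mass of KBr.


M(KBr) = 1×39.1 + 1×79.9
= 39.1 + 79.9
= 119.0 g/mol

119.0 g/mol


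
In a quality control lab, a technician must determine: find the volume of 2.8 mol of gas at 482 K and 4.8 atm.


PV = nRT  (R = 0.08206 L·atm/(mol·K))
V = nRT/P = 2.8×0.08206×482/4.8
= 23.073 L

23.073 L


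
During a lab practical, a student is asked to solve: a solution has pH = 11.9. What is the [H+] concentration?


[H+] = 10^(-pH) = 10^(-11.9)
= 1.26×10^-12 M

1.26×10^-12 M


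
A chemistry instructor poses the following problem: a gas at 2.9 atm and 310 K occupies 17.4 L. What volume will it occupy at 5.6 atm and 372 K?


P1V1/T1 = P2V2/T2
V2 = P1V1T2/(T1P2)
= 2.9×17.4×372/(310×5.6)
= 10.813 L

10.813 L


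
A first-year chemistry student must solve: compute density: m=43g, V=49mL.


ρ = mass/volume
= 43/49
= 0.878 g/mL

0.878 g/mL


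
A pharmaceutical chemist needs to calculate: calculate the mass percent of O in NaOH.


M(NaOH) = 1×22.99 + 1×16.0 + 1×1.008 = 39.998 g/mol
Mass of O = 1 × 16.0 = 16.00 g/mol
% O = 16.00/39.998 × 100 = 40.00%

40.00%


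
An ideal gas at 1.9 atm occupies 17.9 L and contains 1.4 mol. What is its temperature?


PV = nRT  (R = 0.08206 L·atm/(mol·K))
T = PV/(nR) = 1.9×17.9/(1.4×0.08206)
= 34.01/0.114884
= 296.04 K

296.04 K


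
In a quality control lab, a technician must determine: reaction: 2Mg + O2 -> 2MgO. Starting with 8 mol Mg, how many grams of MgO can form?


Mole ratio MgO:Mg = 2:2
n(MgO) = 8 × 2/2 = 8.000 mol
mass = 8.000 × 40.31 = 322.48 g

322.48 g


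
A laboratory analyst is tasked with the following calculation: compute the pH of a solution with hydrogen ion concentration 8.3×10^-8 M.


pH = -log10([H+]) = -log10(8.3×10^-8)
= 8 - log10(8.3)
= 8 - 0.92
= 7.08

7.08


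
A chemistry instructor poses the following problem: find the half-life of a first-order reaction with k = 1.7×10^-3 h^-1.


t½ = ln2/k = 0.693147/(1.7×10^-3 h^-1)
= 407.7 h

407.7 h


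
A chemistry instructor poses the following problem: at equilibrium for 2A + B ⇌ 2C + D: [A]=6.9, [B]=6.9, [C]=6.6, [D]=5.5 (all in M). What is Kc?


Kc = [C]^2[D]/([A]^2[B])
= (6.6^2 × 5.5^1)/(6.9^2 × 6.9^1)
= 239.58/328.509
= 0.7293

0.7293


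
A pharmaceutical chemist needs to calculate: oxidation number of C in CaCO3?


(+2) + x + 3(-2) = 0, so x = +4
Oxidation number: +4

+4


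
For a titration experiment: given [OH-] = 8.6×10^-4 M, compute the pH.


pOH = -log10([OH-]) = -log10(8.6×10^-4)
= 4 - log10(8.6) = 3.07
pH = 14 - pOH = 14 - 3.07 = 10.93

10.93


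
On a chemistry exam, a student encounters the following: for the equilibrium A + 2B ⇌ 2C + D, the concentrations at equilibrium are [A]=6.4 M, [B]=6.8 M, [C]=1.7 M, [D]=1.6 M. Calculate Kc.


Kc = [C]^2[D]/([A][B]^2)
= (1.7^2 × 1.6^1)/(6.4^1 × 6.8^2)
= 4.624/295.936
= 0.01563

0.01563


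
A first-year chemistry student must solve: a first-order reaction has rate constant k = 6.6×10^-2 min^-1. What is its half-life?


t½ = ln2/k = 0.693147/(6.6×10^-2 min^-1)
= 10.50 min

10.50 min


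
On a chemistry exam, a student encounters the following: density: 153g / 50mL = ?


ρ = mass/volume
= 153/50
= 3.06 g/mL

3.06 g/mL


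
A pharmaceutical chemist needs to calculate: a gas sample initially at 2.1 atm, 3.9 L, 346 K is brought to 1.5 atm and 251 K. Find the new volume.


P1V1/T1 = P2V2/T2
V2 = P1V1T2/(T1P2)
= 2.1×3.9×251/(346×1.5)
= 3.961 L

3.961 L


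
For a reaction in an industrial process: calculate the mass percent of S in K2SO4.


M(K2SO4) = 2×39.1 + 1×32.07 + 4×16.0 = 174.27 g/mol
Mass of S = 1 × 32.07 = 32.07 g/mol
% S = 32.07/174.27 × 100 = 18.40%

18.40%


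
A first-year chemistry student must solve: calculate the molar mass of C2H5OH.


M(C2H5OH) = 2×12.01 + 6×1.008 + 1×16.0
= 24.02 + 6.05 + 16.0
= 46.07 g/mol

46.07 g/mol


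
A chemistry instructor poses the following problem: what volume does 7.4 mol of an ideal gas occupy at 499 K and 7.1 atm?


PV = nRT  (R = 0.08206 L·atm/(mol·K))
V = nRT/P = 7.4×0.08206×499/7.1
= 42.678 L

42.678 L


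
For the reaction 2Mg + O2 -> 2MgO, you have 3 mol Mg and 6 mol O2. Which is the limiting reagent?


Mole ratio available / coefficient:
  Mg: 3/2 = 1.500
  O2: 6/1 = 6.000
Smaller ratio is limiting.

Mg


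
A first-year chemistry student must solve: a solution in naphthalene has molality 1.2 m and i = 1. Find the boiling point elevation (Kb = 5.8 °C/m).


ΔTb = Kb × m × i
= 5.8 × 1.2 × 1
= 6.96 °C

6.96 °C


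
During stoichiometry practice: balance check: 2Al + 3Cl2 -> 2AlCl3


Equation: 2Al + 3Cl2 -> 2AlCl3
Check atoms: Al: 2=2, Cl: 6=6
Balanced

Yes, balanced


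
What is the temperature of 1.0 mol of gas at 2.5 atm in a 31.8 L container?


PV = nRT  (R = 0.08206 L·atm/(mol·K))
T = PV/(nR) = 2.5×31.8/(1.0×0.08206)
= 79.50/0.082060
= 968.80 K

968.80 K


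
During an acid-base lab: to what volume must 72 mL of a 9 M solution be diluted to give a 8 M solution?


C1V1 = C2V2
9 × 72 = 8 × V2
V2 = 648/8 = 81.0 mL

81.0 mL


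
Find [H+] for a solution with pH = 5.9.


[H+] = 10^(-pH) = 10^(-5.9)
= 1.26×10^-6 M

1.26×10^-6 M


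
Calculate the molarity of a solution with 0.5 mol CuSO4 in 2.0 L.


M = n/V = 0.5/2.0 = 0.250 mol/L

0.250 M


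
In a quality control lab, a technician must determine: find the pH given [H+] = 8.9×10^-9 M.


pH = -log10([H+]) = -log10(8.9×10^-9)
= 9 - log10(8.9)
= 9 - 0.95
= 8.05

8.05


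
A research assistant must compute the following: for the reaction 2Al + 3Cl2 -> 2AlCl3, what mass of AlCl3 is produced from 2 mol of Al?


Mole ratio AlCl3:Al = 2:2
n(AlCl3) = 2 × 2/2 = 2.000 mol
mass = 2.000 × 133.33 = 266.66 g

266.66 g


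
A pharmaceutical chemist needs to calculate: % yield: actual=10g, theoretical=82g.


% yield = actual/theoretical × 100
= 10/82 × 100
= 12.2%

12.2%


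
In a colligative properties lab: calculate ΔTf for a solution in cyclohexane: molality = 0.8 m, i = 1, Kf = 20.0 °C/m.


ΔTf = Kf × m × i
= 20.0 × 0.8 × 1
= 16.0 °C

16.0 °C


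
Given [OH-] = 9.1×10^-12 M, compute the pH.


pOH = -log10([OH-]) = -log10(9.1×10^-12)
= 12 - log10(9.1) = 11.04
pH = 14 - pOH = 14 - 11.04 = 2.96

2.96


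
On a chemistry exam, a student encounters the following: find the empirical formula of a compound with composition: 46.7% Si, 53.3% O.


Assume 100 g sample. Moles of each element:
  Si: 46.7/28.09 = 1.663 mol
  O: 53.3/16.0 = 3.331 mol
Divide by smallest (1.663):
  Si: 1.663/1.663 = 1.0
  O: 3.331/1.663 = 2.0
Empirical formula: SiO2

SiO2


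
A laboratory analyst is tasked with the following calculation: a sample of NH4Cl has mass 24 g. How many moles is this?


M(NH4Cl) = 53.49 g/mol
n = mass/M = 24/53.49 = 0.4487 mol

0.4487 mol


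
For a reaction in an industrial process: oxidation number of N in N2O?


2x + (-2) = 0, so x = +1
Oxidation number: +1

+1


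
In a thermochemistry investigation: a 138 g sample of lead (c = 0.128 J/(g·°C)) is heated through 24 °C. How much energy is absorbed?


q = mcΔT = 138 × 0.128 × 24
= 423.94 J

423.94 J


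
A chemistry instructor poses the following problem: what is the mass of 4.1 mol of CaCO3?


M(CaCO3) = 100.09 g/mol
mass = n × M = 4.1 × 100.09 = 410.37 g

410.37 g


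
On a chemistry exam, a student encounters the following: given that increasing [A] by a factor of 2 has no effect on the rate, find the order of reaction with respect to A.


rate ∝ [A]^n
rate ∝ [A]^0
Order in A: 0

0


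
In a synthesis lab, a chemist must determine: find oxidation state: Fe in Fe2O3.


2x + 3(-2) = 0, so x = +3
Oxidation number: +3

+3


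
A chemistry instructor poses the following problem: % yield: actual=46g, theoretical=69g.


% yield = actual/theoretical × 100
= 46/69 × 100
= 66.67%

66.67%


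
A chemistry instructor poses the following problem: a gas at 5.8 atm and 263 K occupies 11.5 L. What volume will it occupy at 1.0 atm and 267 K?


P1V1/T1 = P2V2/T2
V2 = P1V1T2/(T1P2)
= 5.8×11.5×267/(263×1.0)
= 67.714 L

67.714 L


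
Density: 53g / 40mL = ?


ρ = mass/volume
= 53/40
= 1.325 g/mL

1.325 g/mL


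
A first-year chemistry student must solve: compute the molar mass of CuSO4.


M(CuSO4) = 1×63.55 + 1×32.07 + 4×16.0
= 63.55 + 32.07 + 64.0
= 159.62 g/mol

159.62 g/mol


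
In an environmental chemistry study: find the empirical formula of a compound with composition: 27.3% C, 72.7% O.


Assume 100 g sample. Moles of each element:
  C: 27.3/12.01 = 2.273 mol
  O: 72.7/16.0 = 4.544 mol
Divide by smallest (2.273):
  C: 2.273/2.273 = 1.0
  O: 4.544/2.273 = 2.0
Empirical formula: CO2

CO2


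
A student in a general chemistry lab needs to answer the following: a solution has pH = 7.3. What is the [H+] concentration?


[H+] = 10^(-pH) = 10^(-7.3)
= 5.01×10^-8 M

5.01×10^-8 M


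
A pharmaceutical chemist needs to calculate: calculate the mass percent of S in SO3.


M(SO3) = 1×32.07 + 3×16.0 = 80.07 g/mol
Mass of S = 1 × 32.07 = 32.07 g/mol
% S = 32.07/80.07 × 100 = 40.05%

40.05%


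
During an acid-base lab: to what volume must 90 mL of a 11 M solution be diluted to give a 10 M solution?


C1V1 = C2V2
11 × 90 = 10 × V2
V2 = 990/10 = 99.0 mL

99.0 mL


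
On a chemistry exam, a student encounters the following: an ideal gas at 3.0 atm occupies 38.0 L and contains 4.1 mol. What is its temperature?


PV = nRT  (R = 0.08206 L·atm/(mol·K))
T = PV/(nR) = 3.0×38.0/(4.1×0.08206)
= 114.00/0.336446
= 338.84 K

338.84 K


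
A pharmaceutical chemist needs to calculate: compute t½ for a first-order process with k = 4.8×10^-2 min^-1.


t½ = ln2/k = 0.693147/(4.8×10^-2 min^-1)
= 14.44 min

14.44 min


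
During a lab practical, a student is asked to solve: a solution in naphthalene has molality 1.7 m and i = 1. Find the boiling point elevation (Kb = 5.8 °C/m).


ΔTb = Kb × m × i
= 5.8 × 1.7 × 1
= 9.86 °C

9.86 °C


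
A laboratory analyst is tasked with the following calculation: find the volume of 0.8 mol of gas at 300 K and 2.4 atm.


PV = nRT  (R = 0.08206 L·atm/(mol·K))
V = nRT/P = 0.8×0.08206×300/2.4
= 8.206 L

8.206 L


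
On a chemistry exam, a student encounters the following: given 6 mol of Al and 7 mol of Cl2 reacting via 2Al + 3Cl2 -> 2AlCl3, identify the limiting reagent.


Mole ratio available / coefficient:
  Al: 6/2 = 3.000
  Cl2: 7/3 = 2.333
Smaller ratio is limiting.

Cl2


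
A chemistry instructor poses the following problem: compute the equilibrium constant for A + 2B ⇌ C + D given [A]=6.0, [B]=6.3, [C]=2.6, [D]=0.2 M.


Kc = [C][D]/([A][B]^2)
= (2.6^1 × 0.2^1)/(6.0^1 × 6.3^2)
= 0.52/238.14
= 0.002184

0.002184


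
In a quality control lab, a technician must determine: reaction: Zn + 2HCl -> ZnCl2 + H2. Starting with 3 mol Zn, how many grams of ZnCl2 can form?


Mole ratio ZnCl2:Zn = 1:1
n(ZnCl2) = 3 × 1/1 = 3.000 mol
mass = 3.000 × 136.28 = 408.84 g

408.84 g


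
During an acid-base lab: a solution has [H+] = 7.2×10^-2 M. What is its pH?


pH = -log10([H+]) = -log10(7.2×10^-2)
= 2 - log10(7.2)
= 2 - 0.86
= 1.14

1.14


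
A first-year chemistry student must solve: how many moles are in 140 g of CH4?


M(CH4) = 16.04 g/mol
n = mass/M = 140/16.04 = 8.7282 mol

8.7282 mol


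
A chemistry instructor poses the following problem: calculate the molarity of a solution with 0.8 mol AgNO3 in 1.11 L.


M = n/V = 0.8/1.11 = 0.721 mol/L

0.721 M


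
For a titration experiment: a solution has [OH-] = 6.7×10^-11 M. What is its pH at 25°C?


pOH = -log10([OH-]) = -log10(6.7×10^-11)
= 11 - log10(6.7) = 10.17
pH = 14 - pOH = 14 - 10.17 = 3.83

3.83


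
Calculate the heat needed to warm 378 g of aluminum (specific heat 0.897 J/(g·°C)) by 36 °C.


q = mcΔT = 378 × 0.897 × 36
= 12206.38 J

12206.38 J


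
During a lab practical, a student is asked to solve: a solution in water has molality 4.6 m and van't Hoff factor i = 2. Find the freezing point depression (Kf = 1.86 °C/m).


ΔTf = Kf × m × i
= 1.86 × 4.6 × 2
= 17.112 °C

17.112 °C


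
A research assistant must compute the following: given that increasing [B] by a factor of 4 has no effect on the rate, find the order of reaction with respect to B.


rate ∝ [B]^n
rate ∝ [B]^0
Order in B: 0

0


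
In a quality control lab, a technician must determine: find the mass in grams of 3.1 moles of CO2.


M(CO2) = 44.01 g/mol
mass = n × M = 3.1 × 44.01 = 136.43 g

136.43 g


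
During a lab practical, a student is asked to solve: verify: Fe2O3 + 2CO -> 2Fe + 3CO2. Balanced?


Equation: Fe2O3 + 2CO -> 2Fe + 3CO2
Check atoms: C: 2≠3, Fe: 2=2, O: 5≠6
Not balanced

No, not balanced


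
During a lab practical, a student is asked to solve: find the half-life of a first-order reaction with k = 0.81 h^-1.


t½ = ln2/k = 0.693147/(0.81 h^-1)
= 0.8557 h

0.8557 h
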